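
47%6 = 5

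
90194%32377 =25440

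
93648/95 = 985  +  73/95 = 985.77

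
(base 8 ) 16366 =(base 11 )5630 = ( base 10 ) 7414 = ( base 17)18B2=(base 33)6qm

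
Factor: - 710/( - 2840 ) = 1/4 = 2^( - 2 ) 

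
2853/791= 3 + 480/791  =  3.61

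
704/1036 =176/259 = 0.68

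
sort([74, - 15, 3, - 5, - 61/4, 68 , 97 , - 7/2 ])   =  [-61/4, - 15 ,  -  5,  -  7/2 , 3, 68 , 74,97] 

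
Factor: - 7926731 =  - 31^1*241^1*1061^1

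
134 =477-343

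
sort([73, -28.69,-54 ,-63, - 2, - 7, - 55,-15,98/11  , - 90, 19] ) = [ - 90, - 63,- 55, - 54,  -  28.69, - 15,-7,-2,  98/11,19,73] 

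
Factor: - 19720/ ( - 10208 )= 85/44 = 2^( - 2)*5^1 * 11^( - 1)*17^1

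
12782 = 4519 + 8263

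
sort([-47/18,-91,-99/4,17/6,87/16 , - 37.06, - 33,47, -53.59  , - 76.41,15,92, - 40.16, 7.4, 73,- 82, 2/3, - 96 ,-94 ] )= [ - 96, - 94,  -  91, -82, - 76.41, -53.59,- 40.16, - 37.06,  -  33,  -  99/4,-47/18,2/3, 17/6,87/16,  7.4,15,47,73,92] 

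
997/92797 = 997/92797 = 0.01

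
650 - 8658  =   - 8008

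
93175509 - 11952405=81223104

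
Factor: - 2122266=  - 2^1*3^1*353711^1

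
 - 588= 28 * ( - 21) 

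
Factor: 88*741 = 2^3*3^1*11^1 *13^1 * 19^1=65208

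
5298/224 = 2649/112 = 23.65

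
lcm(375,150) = 750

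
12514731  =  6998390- - 5516341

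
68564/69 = 993 +47/69 = 993.68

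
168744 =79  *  2136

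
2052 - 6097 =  - 4045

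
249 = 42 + 207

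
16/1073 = 16/1073 = 0.01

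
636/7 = 90  +  6/7 = 90.86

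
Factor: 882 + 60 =942 = 2^1*3^1 *157^1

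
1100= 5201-4101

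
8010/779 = 8010/779 = 10.28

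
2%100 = 2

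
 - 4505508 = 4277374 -8782882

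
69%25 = 19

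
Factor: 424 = 2^3*53^1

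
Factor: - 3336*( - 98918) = 329990448 = 2^4*3^1*139^1*49459^1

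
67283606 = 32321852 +34961754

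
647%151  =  43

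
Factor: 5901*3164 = 2^2*3^1 * 7^2*113^1*281^1 = 18670764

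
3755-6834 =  - 3079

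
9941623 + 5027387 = 14969010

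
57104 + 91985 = 149089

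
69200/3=23066 + 2/3= 23066.67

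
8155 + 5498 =13653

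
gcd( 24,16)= 8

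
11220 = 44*255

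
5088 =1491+3597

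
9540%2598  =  1746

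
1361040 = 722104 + 638936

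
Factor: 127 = 127^1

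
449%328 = 121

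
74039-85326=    - 11287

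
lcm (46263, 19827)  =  138789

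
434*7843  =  3403862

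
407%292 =115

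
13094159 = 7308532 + 5785627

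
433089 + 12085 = 445174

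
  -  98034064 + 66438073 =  - 31595991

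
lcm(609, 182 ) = 15834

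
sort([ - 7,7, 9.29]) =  [ - 7, 7,9.29 ]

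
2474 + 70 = 2544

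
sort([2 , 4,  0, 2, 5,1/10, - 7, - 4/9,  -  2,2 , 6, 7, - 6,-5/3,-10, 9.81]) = [ - 10,-7, - 6,-2,  -  5/3, - 4/9 , 0,1/10, 2,2 , 2, 4,5,  6,  7,9.81] 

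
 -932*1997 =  - 1861204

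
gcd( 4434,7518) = 6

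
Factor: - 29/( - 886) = 2^( - 1 )*29^1* 443^( - 1 )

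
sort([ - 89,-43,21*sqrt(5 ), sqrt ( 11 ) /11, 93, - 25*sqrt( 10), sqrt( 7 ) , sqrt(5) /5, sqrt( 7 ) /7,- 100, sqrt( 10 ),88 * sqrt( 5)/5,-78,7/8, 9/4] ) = [- 100 , -89 , -25 * sqrt (10),- 78, - 43,sqrt( 11) /11, sqrt( 7 ) /7,sqrt( 5)/5, 7/8 , 9/4, sqrt( 7), sqrt( 10), 88*sqrt( 5)/5, 21*sqrt( 5 ),93]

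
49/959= 7/137 = 0.05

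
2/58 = 1/29= 0.03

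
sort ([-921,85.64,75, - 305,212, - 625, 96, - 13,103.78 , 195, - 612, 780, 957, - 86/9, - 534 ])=[ - 921,-625, - 612,-534, - 305 , - 13, - 86/9,75, 85.64, 96,103.78, 195,  212,780,  957] 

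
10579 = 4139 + 6440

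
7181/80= 89 + 61/80 = 89.76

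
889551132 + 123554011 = 1013105143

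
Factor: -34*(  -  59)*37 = 74222 = 2^1 * 17^1*37^1* 59^1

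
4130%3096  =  1034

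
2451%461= 146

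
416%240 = 176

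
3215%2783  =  432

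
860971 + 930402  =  1791373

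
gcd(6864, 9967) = 1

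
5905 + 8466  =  14371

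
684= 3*228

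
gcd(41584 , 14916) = 452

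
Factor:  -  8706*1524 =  -13267944 =- 2^3*3^2 * 127^1*1451^1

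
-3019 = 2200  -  5219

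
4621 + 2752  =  7373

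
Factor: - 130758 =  - 2^1*3^1*19^1*31^1*37^1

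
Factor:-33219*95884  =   - 2^2 * 3^2*3691^1*23971^1 = -  3185170596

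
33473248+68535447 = 102008695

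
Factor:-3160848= - 2^4*3^1*65851^1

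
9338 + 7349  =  16687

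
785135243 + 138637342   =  923772585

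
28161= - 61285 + 89446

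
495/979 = 45/89 = 0.51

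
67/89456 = 67/89456 = 0.00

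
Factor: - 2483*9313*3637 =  - 84102639023 = - 13^1*67^1*139^1*191^1*3637^1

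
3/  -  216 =-1/72   =  -0.01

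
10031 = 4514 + 5517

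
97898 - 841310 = -743412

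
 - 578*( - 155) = 89590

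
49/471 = 49/471 = 0.10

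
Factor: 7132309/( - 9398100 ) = - 2^( - 2)*3^(-1 )* 5^( -2 )*31327^ (-1)*7132309^1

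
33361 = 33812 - 451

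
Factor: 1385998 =2^1*149^1*4651^1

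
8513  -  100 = 8413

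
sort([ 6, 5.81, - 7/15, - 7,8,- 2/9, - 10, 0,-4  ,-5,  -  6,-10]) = [-10, - 10,-7,  -  6, - 5, - 4, - 7/15,-2/9,0,5.81,6,  8]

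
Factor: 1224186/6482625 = 2^1 * 5^ ( - 3) * 59^( - 1)*293^( - 1)*373^1 *547^1 =408062/2160875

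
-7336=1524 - 8860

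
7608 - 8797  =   - 1189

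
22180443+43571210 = 65751653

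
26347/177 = 26347/177=148.85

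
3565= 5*713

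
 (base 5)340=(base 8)137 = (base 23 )43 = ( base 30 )35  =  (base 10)95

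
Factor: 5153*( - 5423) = - 11^1*17^1*29^1*5153^1 = - 27944719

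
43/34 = 1 + 9/34 = 1.26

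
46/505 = 46/505  =  0.09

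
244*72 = 17568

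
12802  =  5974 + 6828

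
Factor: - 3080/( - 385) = 8 = 2^3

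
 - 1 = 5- 6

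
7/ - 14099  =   - 1 + 14092/14099= - 0.00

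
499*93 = 46407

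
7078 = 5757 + 1321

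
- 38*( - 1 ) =38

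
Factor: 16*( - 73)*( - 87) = 101616 = 2^4*3^1*29^1*73^1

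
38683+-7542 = 31141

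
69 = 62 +7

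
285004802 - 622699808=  - 337695006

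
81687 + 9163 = 90850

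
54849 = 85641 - 30792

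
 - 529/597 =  - 529/597 = - 0.89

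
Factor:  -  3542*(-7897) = 2^1*7^1*11^1*23^1*53^1  *  149^1 = 27971174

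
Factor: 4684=2^2 * 1171^1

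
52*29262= 1521624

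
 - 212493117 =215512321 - 428005438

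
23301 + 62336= 85637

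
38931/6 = 6488 + 1/2  =  6488.50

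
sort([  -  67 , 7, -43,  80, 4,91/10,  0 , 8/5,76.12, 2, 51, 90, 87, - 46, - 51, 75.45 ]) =[ - 67, - 51, - 46, - 43, 0,8/5, 2, 4, 7, 91/10 , 51, 75.45 , 76.12, 80, 87,90]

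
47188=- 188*( - 251 ) 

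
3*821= 2463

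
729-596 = 133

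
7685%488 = 365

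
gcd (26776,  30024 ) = 8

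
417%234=183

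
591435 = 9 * 65715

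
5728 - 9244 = - 3516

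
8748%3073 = 2602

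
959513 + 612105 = 1571618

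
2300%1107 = 86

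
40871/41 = 40871/41 = 996.85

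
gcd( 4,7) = 1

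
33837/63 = 11279/21 = 537.10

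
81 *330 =26730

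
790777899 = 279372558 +511405341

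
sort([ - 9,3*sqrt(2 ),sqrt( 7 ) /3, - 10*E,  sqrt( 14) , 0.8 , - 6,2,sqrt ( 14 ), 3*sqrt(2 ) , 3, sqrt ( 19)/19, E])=[ - 10  *E, - 9, - 6,sqrt( 19 )/19,0.8,  sqrt ( 7 )/3, 2,E, 3,sqrt(14 ) , sqrt( 14),3 * sqrt(2),3 * sqrt(2)] 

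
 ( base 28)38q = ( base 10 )2602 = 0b101000101010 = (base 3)10120101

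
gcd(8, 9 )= 1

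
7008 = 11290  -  4282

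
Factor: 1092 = 2^2*3^1*7^1*13^1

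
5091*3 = 15273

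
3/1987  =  3/1987= 0.00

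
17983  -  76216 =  - 58233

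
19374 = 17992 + 1382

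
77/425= 77/425= 0.18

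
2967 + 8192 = 11159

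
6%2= 0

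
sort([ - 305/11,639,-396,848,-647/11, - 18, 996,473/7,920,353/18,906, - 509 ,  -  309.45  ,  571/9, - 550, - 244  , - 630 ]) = [ - 630 , - 550,- 509, - 396, - 309.45, -244,- 647/11, - 305/11,-18,353/18, 571/9, 473/7,  639, 848,906, 920, 996 ]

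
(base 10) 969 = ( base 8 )1711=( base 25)1dj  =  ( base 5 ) 12334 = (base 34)sh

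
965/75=12 + 13/15 =12.87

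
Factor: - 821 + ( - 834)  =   - 1655 =-5^1*331^1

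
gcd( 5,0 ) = 5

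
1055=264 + 791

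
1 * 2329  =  2329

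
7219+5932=13151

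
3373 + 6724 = 10097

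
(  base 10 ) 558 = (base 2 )1000101110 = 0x22E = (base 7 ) 1425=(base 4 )20232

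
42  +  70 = 112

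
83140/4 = 20785 = 20785.00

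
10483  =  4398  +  6085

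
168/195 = 56/65 = 0.86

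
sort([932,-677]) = [ - 677, 932]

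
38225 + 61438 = 99663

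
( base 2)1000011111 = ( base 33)GF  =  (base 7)1404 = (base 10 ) 543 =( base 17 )1eg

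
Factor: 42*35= 2^1*3^1*5^1*7^2 = 1470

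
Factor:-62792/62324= - 2^1*47^1*167^1*15581^( - 1 )= - 15698/15581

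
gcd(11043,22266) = 9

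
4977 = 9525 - 4548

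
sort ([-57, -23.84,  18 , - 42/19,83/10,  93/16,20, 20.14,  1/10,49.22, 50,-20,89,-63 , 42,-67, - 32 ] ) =[ - 67,-63,-57,-32,-23.84, - 20, - 42/19, 1/10,93/16 , 83/10,18,20,20.14,  42,49.22 , 50, 89 ] 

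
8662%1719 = 67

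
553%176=25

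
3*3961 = 11883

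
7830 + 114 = 7944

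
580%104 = 60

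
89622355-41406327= 48216028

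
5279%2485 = 309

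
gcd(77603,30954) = 1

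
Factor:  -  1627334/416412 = -813667/208206 = -  2^(-1)*3^( - 2)*37^1*43^(  -  1 )*269^(-1)*21991^1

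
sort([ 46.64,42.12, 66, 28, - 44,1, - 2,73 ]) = [  -  44,-2, 1, 28,42.12, 46.64,66,73 ] 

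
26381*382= 10077542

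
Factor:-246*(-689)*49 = 8305206 = 2^1*3^1*7^2*13^1*41^1*53^1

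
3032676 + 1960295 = 4992971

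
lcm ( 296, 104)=3848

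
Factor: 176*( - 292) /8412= - 12848/2103= - 2^4*3^( - 1) * 11^1*73^1 *701^( - 1)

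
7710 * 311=2397810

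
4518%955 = 698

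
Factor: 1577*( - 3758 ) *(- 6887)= 40814882642 = 2^1*19^1*71^1*83^1*97^1*1879^1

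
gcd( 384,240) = 48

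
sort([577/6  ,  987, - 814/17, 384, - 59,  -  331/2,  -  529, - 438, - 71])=[ - 529, - 438, - 331/2 , - 71, - 59,-814/17,  577/6,384,987 ] 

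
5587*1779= 9939273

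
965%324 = 317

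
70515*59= 4160385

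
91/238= 13/34 =0.38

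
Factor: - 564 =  - 2^2*3^1*47^1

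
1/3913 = 1/3913 = 0.00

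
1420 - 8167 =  - 6747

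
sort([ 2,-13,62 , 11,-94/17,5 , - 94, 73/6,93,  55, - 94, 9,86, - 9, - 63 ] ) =[ - 94 ,-94, - 63,-13, - 9, -94/17, 2,5, 9,11, 73/6, 55,62,  86, 93] 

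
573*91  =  52143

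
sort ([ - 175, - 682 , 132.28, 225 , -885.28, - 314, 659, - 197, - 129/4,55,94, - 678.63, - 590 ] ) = [ - 885.28,-682, - 678.63, - 590 , - 314, - 197,  -  175, - 129/4 , 55,94,132.28, 225, 659 ] 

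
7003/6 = 7003/6 = 1167.17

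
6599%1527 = 491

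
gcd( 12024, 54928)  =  8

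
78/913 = 78/913 = 0.09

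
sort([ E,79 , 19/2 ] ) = [E, 19/2, 79 ] 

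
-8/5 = - 8/5 = - 1.60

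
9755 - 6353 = 3402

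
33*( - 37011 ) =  - 1221363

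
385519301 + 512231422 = 897750723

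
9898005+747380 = 10645385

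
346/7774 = 173/3887=0.04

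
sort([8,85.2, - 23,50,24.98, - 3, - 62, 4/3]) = [-62, -23, - 3,4/3, 8,24.98,  50,85.2]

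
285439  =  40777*7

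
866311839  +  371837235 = 1238149074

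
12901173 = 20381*633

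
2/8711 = 2/8711 = 0.00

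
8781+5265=14046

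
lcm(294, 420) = 2940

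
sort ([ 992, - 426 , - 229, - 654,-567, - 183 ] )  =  [  -  654,  -  567,- 426, - 229,-183, 992 ] 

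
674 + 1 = 675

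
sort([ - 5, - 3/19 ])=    [ - 5, - 3/19] 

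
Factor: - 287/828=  - 2^ ( -2)*3^( - 2)*7^1*23^( - 1 )*41^1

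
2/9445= 2/9445 =0.00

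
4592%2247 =98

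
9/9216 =1/1024=   0.00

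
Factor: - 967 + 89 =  - 878 = -2^1*439^1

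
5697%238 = 223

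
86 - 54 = 32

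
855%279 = 18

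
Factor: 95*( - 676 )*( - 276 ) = 17724720=2^4*3^1 * 5^1 *13^2*19^1*23^1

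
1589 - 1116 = 473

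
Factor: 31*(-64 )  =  -1984  =  - 2^6*31^1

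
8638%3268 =2102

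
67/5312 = 67/5312 = 0.01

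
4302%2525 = 1777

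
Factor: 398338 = 2^1*151^1*1319^1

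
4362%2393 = 1969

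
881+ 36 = 917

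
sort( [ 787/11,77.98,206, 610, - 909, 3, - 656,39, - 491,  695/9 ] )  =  [  -  909, - 656, - 491, 3, 39, 787/11, 695/9, 77.98,206,610 ]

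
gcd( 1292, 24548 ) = 1292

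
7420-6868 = 552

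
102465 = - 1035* ( - 99)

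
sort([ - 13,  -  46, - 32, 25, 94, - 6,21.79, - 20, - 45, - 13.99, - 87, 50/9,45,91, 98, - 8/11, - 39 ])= [ - 87, - 46, - 45,-39, - 32, - 20, - 13.99, - 13, - 6 , - 8/11,50/9,21.79,25, 45,91,94,98] 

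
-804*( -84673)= 68077092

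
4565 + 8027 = 12592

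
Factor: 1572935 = 5^1*7^1*13^1*3457^1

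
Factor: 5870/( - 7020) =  - 587/702 = - 2^( - 1)*3^(-3) * 13^( -1)*587^1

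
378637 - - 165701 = 544338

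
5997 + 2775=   8772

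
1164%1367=1164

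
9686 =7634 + 2052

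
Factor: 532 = 2^2*7^1*19^1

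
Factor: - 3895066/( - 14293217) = 2^1*7^1*47^( -1 )* 101^( - 1 ) * 3011^(-1)*278219^1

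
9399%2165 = 739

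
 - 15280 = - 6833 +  - 8447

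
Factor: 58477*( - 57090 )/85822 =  - 151747815/3901 = -3^1*5^1*47^( - 1)*83^( - 1 )* 173^1*58477^1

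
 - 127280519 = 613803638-741084157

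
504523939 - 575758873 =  - 71234934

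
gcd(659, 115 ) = 1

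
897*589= 528333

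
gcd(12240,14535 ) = 765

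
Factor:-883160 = -2^3  *  5^1*22079^1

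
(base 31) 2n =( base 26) 37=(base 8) 125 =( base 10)85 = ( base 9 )104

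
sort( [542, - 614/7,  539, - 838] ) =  [ - 838, - 614/7,539, 542]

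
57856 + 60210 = 118066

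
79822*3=239466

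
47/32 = 47/32 = 1.47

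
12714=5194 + 7520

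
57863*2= 115726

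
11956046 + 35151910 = 47107956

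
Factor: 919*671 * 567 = 3^4 * 7^1*11^1* 61^1 * 919^1=349639983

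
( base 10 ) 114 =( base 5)424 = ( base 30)3o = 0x72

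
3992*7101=28347192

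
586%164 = 94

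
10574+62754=73328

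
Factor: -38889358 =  - 2^1*19444679^1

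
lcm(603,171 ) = 11457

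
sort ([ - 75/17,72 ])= [ - 75/17,72 ]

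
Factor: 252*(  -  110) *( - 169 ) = 2^3 *3^2*5^1*7^1*11^1 * 13^2 = 4684680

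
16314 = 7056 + 9258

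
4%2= 0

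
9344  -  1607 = 7737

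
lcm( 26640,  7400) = 133200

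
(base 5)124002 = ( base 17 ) GEF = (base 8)11415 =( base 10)4877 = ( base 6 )34325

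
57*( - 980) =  - 55860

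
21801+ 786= 22587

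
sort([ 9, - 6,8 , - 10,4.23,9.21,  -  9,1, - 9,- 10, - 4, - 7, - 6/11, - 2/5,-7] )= [-10, - 10,-9, - 9, - 7, - 7,  -  6, -4,-6/11, - 2/5, 1, 4.23,8,9, 9.21]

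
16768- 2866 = 13902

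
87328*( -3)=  - 261984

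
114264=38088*3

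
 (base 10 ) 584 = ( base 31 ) iq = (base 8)1110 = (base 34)H6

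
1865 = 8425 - 6560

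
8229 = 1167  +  7062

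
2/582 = 1/291 = 0.00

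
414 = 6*69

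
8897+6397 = 15294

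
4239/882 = 471/98 = 4.81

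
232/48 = 4+5/6 = 4.83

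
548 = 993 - 445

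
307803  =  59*5217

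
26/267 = 26/267 = 0.10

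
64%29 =6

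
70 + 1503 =1573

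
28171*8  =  225368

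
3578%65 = 3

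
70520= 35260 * 2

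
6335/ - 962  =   - 6335/962 = -6.59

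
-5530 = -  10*553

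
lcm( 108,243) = 972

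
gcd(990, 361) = 1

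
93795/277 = 93795/277 = 338.61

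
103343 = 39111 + 64232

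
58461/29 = 58461/29 = 2015.90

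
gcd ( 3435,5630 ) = 5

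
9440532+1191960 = 10632492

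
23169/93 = 7723/31 = 249.13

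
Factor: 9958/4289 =2^1*13^1 *383^1*4289^( - 1 )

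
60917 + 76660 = 137577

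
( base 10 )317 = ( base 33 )9k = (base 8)475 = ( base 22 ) e9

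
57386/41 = 1399+27/41  =  1399.66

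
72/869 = 72/869=   0.08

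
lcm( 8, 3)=24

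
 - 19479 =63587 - 83066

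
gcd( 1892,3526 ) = 86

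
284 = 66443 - 66159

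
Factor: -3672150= - 2^1*3^1*5^2*24481^1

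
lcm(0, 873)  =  0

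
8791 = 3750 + 5041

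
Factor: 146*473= 69058 =2^1 * 11^1*43^1*73^1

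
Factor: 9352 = 2^3*7^1*167^1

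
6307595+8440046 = 14747641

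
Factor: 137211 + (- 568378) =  - 431167=-11^1*19^1*2063^1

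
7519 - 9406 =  - 1887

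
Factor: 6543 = 3^2 * 727^1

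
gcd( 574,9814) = 14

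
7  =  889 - 882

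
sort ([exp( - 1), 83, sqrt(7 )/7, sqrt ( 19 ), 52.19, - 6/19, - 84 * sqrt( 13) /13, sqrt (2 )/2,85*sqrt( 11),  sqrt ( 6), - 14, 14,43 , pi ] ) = [ - 84*sqrt( 13 ) /13,-14, - 6/19,exp( - 1), sqrt(7)/7, sqrt( 2) /2, sqrt( 6), pi, sqrt( 19 ),14,43,52.19,83,85*sqrt( 11 )] 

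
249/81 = 83/27 = 3.07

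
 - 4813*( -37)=178081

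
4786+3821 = 8607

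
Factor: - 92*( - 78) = 2^3 * 3^1*13^1*23^1   =  7176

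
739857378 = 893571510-153714132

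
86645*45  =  3899025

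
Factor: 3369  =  3^1 * 1123^1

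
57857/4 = 14464 + 1/4  =  14464.25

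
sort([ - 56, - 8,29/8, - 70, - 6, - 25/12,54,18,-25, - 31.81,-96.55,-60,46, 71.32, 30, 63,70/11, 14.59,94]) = [ - 96.55, - 70, - 60, - 56,-31.81, -25, - 8, - 6 , - 25/12,29/8,70/11, 14.59,18, 30 , 46,54, 63 , 71.32, 94 ]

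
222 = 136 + 86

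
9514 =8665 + 849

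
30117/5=6023+2/5 = 6023.40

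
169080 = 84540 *2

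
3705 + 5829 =9534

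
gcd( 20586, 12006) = 6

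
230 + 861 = 1091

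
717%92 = 73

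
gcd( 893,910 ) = 1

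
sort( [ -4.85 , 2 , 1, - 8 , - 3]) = [ - 8, - 4.85, - 3,1  ,  2] 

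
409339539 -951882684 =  - 542543145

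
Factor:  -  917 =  - 7^1*131^1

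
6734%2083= 485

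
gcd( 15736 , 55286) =14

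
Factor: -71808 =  - 2^7*3^1*11^1*17^1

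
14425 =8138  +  6287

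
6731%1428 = 1019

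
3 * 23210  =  69630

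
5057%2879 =2178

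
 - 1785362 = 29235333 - 31020695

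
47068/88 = 534 + 19/22  =  534.86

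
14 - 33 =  - 19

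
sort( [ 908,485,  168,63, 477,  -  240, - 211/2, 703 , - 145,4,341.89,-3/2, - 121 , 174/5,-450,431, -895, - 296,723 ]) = [ - 895, - 450, - 296, - 240, - 145, - 121 , - 211/2, - 3/2, 4, 174/5,63,168,341.89,431,477,485,  703,723,908] 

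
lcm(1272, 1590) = 6360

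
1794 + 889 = 2683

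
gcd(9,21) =3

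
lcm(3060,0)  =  0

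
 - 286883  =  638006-924889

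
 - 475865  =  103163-579028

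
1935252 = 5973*324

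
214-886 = -672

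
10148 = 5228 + 4920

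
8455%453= 301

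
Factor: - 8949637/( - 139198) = 2^ (  -  1 )*79^(-1)*881^(-1)*8949637^1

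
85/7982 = 85/7982 =0.01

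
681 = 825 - 144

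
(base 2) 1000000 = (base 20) 34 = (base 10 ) 64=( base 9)71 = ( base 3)2101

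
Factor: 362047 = 7^1*51721^1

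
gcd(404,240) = 4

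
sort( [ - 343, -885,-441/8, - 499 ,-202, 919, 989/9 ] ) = [  -  885,  -  499 , - 343, - 202,-441/8, 989/9, 919 ] 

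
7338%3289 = 760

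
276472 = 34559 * 8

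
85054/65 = 85054/65 = 1308.52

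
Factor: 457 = 457^1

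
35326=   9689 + 25637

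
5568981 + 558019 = 6127000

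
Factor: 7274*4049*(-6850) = -201749118100 = - 2^2*5^2*137^1*3637^1*4049^1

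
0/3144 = 0 = 0.00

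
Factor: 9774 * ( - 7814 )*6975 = - 2^2 * 3^5*5^2 * 31^1 * 181^1*3907^1 =- 532708901100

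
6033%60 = 33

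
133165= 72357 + 60808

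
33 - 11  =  22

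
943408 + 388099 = 1331507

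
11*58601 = 644611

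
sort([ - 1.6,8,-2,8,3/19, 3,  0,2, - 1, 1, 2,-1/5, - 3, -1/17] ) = [ - 3, - 2, - 1.6, - 1,-1/5, - 1/17,0,3/19 , 1,2, 2, 3,8,  8] 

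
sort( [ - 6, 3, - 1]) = [ - 6, - 1,3]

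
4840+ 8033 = 12873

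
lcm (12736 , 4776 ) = 38208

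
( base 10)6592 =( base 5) 202332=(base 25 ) adh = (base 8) 14700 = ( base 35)5dc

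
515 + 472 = 987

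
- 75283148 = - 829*90812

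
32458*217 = 7043386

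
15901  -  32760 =-16859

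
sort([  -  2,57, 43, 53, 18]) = [-2, 18,43, 53,  57 ] 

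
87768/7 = 87768/7= 12538.29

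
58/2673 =58/2673 = 0.02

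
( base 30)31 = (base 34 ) 2N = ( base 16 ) 5b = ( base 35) 2l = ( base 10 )91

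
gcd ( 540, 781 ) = 1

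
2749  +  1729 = 4478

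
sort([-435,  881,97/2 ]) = [-435, 97/2 , 881 ]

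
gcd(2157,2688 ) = 3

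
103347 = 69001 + 34346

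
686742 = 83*8274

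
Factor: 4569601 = 67^1*241^1*283^1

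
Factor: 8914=2^1*4457^1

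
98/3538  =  49/1769 = 0.03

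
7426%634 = 452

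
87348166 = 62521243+24826923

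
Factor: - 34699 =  - 7^1*4957^1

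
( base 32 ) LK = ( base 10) 692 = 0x2B4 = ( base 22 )19A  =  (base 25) 12h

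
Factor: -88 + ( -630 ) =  - 718 = - 2^1 *359^1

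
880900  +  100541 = 981441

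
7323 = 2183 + 5140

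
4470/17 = 4470/17 = 262.94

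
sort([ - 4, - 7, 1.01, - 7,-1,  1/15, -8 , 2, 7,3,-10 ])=[ - 10, - 8, - 7, - 7,-4, - 1, 1/15,1.01, 2, 3, 7] 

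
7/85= 7/85  =  0.08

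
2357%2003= 354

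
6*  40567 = 243402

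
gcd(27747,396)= 9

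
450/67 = 6 + 48/67 = 6.72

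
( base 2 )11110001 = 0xF1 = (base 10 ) 241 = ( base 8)361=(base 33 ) 7a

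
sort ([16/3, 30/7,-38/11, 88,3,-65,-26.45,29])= [-65 ,-26.45,  -  38/11,3,30/7, 16/3, 29 , 88] 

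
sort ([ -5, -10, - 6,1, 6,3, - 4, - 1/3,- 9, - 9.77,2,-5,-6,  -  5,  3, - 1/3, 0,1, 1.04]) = [-10 , - 9.77, -9 , - 6, - 6, - 5, - 5, - 5, - 4, - 1/3,-1/3,0, 1 , 1 , 1.04, 2, 3, 3, 6 ]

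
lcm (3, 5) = 15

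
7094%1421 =1410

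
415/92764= 415/92764  =  0.00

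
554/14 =277/7 = 39.57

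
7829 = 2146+5683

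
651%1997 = 651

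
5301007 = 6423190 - 1122183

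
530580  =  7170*74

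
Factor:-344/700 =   -  2^1 * 5^( - 2)* 7^( - 1 )*43^1 = - 86/175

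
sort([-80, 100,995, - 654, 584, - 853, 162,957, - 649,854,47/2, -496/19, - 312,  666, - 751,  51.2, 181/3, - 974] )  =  [ -974 , - 853,-751, - 654, - 649,-312 , - 80, - 496/19,  47/2,51.2 , 181/3,100,  162,584 , 666,854, 957,995] 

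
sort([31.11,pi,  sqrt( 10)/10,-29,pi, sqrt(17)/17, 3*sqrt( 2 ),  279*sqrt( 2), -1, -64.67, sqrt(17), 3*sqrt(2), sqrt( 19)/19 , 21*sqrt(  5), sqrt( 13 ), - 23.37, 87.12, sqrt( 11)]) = [ - 64.67, - 29, - 23.37, - 1, sqrt( 19 )/19,sqrt( 17)/17,sqrt( 10)/10,pi , pi, sqrt( 11) , sqrt(13 ), sqrt( 17),3*sqrt(2 ) , 3*sqrt( 2), 31.11, 21* sqrt(5),  87.12, 279*sqrt ( 2)]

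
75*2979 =223425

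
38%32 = 6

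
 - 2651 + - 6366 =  - 9017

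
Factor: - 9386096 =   -  2^4 * 586631^1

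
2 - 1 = 1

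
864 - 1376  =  - 512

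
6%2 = 0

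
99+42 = 141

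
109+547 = 656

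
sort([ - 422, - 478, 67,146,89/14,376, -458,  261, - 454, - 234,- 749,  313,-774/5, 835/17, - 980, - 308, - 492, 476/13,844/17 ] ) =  [ - 980,  -  749,-492, - 478, - 458,  -  454, - 422, - 308, - 234 ,-774/5, 89/14,  476/13,  835/17,844/17, 67,146, 261,313,376]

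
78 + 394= 472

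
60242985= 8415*7159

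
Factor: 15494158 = 2^1*19^1*407741^1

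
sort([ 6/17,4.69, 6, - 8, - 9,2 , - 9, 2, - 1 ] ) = [ - 9, - 9, - 8, - 1,6/17 , 2, 2  ,  4.69, 6] 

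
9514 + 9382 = 18896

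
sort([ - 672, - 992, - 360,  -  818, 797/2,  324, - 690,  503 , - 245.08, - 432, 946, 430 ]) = [-992,  -  818, - 690, - 672, - 432, - 360,- 245.08, 324,797/2,430,  503,946 ] 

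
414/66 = 69/11 = 6.27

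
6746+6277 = 13023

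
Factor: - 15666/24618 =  - 7/11 = - 7^1 * 11^(-1) 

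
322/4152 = 161/2076=0.08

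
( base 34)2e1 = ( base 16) ae5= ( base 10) 2789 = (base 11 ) 2106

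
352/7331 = 352/7331 =0.05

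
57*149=8493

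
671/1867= 671/1867 = 0.36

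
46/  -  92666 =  - 1 + 46310/46333 = -  0.00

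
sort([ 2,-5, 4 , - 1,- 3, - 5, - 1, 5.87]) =[ - 5 , - 5,  -  3,-1, - 1, 2 , 4,  5.87]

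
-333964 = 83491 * (  -  4) 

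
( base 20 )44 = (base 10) 84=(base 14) 60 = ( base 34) 2G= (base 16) 54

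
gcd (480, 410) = 10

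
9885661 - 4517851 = 5367810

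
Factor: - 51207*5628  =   - 288192996  =  - 2^2 * 3^2*7^1*13^2*67^1 * 101^1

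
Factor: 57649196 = 2^2*11^1*1310209^1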